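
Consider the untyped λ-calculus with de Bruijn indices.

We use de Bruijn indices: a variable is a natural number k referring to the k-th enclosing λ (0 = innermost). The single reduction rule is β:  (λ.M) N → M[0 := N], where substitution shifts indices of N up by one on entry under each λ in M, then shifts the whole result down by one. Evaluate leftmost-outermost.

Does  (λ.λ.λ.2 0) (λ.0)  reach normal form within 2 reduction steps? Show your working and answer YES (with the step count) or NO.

  start: (λ.λ.λ.2 0) (λ.0)
  →1  λ.λ.(λ.0) 0
  →2  λ.λ.0

Answer: YES — reaches normal form λ.λ.0 in 2 ≤ 2 steps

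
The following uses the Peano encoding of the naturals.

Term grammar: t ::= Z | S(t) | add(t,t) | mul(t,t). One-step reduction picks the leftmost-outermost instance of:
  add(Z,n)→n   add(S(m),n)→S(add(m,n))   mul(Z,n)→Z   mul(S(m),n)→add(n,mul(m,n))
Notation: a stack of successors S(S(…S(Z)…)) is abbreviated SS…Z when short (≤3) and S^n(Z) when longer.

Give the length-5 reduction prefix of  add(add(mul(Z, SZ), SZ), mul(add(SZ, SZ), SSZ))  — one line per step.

Answer: after 5 steps: S(mul(S(add(Z, SZ)), SSZ))

Working:
  start: add(add(mul(Z, SZ), SZ), mul(add(SZ, SZ), SSZ))
  step 1: add(add(Z, SZ), mul(add(SZ, SZ), SSZ))
  step 2: add(SZ, mul(add(SZ, SZ), SSZ))
  step 3: S(add(Z, mul(add(SZ, SZ), SSZ)))
  step 4: S(mul(add(SZ, SZ), SSZ))
  step 5: S(mul(S(add(Z, SZ)), SSZ))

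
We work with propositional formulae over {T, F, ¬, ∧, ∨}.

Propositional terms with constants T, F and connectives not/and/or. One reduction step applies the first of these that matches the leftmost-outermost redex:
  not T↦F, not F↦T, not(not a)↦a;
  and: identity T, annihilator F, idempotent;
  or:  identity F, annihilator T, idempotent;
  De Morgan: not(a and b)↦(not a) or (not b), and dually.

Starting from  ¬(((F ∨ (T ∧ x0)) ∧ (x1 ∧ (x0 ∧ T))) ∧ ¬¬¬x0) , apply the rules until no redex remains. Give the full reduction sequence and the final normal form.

Answer: normal form = (¬x0 ∨ (¬x1 ∨ ¬x0)) ∨ x0  (in 14 steps)

Working:
  start: ¬(((F ∨ (T ∧ x0)) ∧ (x1 ∧ (x0 ∧ T))) ∧ ¬¬¬x0)
  →1  ¬((F ∨ (T ∧ x0)) ∧ (x1 ∧ (x0 ∧ T))) ∨ ¬¬¬¬x0
  →2  (¬(F ∨ (T ∧ x0)) ∨ ¬(x1 ∧ (x0 ∧ T))) ∨ ¬¬¬¬x0
  →3  ((¬F ∧ ¬(T ∧ x0)) ∨ ¬(x1 ∧ (x0 ∧ T))) ∨ ¬¬¬¬x0
  →4  ((T ∧ ¬(T ∧ x0)) ∨ ¬(x1 ∧ (x0 ∧ T))) ∨ ¬¬¬¬x0
  →5  (¬(T ∧ x0) ∨ ¬(x1 ∧ (x0 ∧ T))) ∨ ¬¬¬¬x0
  →6  ((¬T ∨ ¬x0) ∨ ¬(x1 ∧ (x0 ∧ T))) ∨ ¬¬¬¬x0
  →7  ((F ∨ ¬x0) ∨ ¬(x1 ∧ (x0 ∧ T))) ∨ ¬¬¬¬x0
  →8  (¬x0 ∨ ¬(x1 ∧ (x0 ∧ T))) ∨ ¬¬¬¬x0
  →9  (¬x0 ∨ (¬x1 ∨ ¬(x0 ∧ T))) ∨ ¬¬¬¬x0
  →10  (¬x0 ∨ (¬x1 ∨ (¬x0 ∨ ¬T))) ∨ ¬¬¬¬x0
  →11  (¬x0 ∨ (¬x1 ∨ (¬x0 ∨ F))) ∨ ¬¬¬¬x0
  →12  (¬x0 ∨ (¬x1 ∨ ¬x0)) ∨ ¬¬¬¬x0
  →13  (¬x0 ∨ (¬x1 ∨ ¬x0)) ∨ ¬¬x0
  →14  (¬x0 ∨ (¬x1 ∨ ¬x0)) ∨ x0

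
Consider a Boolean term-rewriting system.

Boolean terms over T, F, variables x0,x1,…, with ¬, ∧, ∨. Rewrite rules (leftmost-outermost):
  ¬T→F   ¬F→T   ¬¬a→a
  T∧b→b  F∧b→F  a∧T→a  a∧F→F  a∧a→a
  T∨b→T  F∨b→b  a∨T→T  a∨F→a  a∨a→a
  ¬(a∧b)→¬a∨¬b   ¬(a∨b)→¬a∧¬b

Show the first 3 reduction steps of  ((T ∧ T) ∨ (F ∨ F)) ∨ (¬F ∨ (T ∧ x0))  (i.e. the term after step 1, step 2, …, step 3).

Answer: after 3 steps: T

Reduction:
  start: ((T ∧ T) ∨ (F ∨ F)) ∨ (¬F ∨ (T ∧ x0))
  →1  (T ∨ (F ∨ F)) ∨ (¬F ∨ (T ∧ x0))
  →2  T ∨ (¬F ∨ (T ∧ x0))
  →3  T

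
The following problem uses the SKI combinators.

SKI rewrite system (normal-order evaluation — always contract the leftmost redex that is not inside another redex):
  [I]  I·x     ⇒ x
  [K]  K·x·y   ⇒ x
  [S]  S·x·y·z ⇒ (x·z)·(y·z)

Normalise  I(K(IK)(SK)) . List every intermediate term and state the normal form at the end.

Answer: normal form = K  (in 3 steps)

Reduction:
  start: I(K(IK)(SK))
  →1  K(IK)(SK)
  →2  IK
  →3  K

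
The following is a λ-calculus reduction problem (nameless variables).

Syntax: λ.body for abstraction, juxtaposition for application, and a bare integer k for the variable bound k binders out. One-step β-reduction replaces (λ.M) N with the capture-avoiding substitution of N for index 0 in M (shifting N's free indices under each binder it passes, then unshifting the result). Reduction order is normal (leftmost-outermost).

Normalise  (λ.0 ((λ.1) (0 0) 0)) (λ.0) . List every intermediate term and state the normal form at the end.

  start: (λ.0 ((λ.1) (0 0) 0)) (λ.0)
  →1  (λ.0) ((λ.λ.0) ((λ.0) (λ.0)) (λ.0))
  →2  (λ.λ.0) ((λ.0) (λ.0)) (λ.0)
  →3  (λ.0) (λ.0)
  →4  λ.0

Answer: normal form = λ.0  (in 4 steps)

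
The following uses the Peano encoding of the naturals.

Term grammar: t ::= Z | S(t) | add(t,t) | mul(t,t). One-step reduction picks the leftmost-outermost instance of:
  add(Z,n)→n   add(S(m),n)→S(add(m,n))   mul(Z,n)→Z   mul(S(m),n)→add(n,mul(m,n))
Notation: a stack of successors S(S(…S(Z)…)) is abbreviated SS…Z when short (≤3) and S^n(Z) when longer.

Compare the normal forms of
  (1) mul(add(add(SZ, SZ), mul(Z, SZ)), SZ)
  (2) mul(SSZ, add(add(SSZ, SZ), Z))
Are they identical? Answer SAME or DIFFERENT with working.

Term A:
  start: mul(add(add(SZ, SZ), mul(Z, SZ)), SZ)
  [1] mul(add(S(add(Z, SZ)), mul(Z, SZ)), SZ)
  [2] mul(S(add(add(Z, SZ), mul(Z, SZ))), SZ)
  [3] add(SZ, mul(add(add(Z, SZ), mul(Z, SZ)), SZ))
  [4] S(add(Z, mul(add(add(Z, SZ), mul(Z, SZ)), SZ)))
  [5] S(mul(add(add(Z, SZ), mul(Z, SZ)), SZ))
  [6] S(mul(add(SZ, mul(Z, SZ)), SZ))
  [7] S(mul(S(add(Z, mul(Z, SZ))), SZ))
  [8] S(add(SZ, mul(add(Z, mul(Z, SZ)), SZ)))
  [9] S(S(add(Z, mul(add(Z, mul(Z, SZ)), SZ))))
  [10] S(S(mul(add(Z, mul(Z, SZ)), SZ)))
  [11] S(S(mul(mul(Z, SZ), SZ)))
  [12] S(S(mul(Z, SZ)))
  [13] SSZ

Term B:
  start: mul(SSZ, add(add(SSZ, SZ), Z))
  [1] add(add(add(SSZ, SZ), Z), mul(SZ, add(add(SSZ, SZ), Z)))
  [2] add(add(S(add(SZ, SZ)), Z), mul(SZ, add(add(SSZ, SZ), Z)))
  [3] add(S(add(add(SZ, SZ), Z)), mul(SZ, add(add(SSZ, SZ), Z)))
  [4] S(add(add(add(SZ, SZ), Z), mul(SZ, add(add(SSZ, SZ), Z))))
  [5] S(add(add(S(add(Z, SZ)), Z), mul(SZ, add(add(SSZ, SZ), Z))))
  [6] S(add(S(add(add(Z, SZ), Z)), mul(SZ, add(add(SSZ, SZ), Z))))
  [7] S(S(add(add(add(Z, SZ), Z), mul(SZ, add(add(SSZ, SZ), Z)))))
  [8] S(S(add(add(SZ, Z), mul(SZ, add(add(SSZ, SZ), Z)))))
  [9] S(S(add(S(add(Z, Z)), mul(SZ, add(add(SSZ, SZ), Z)))))
  [10] S(S(S(add(add(Z, Z), mul(SZ, add(add(SSZ, SZ), Z))))))
  [11] S(S(S(add(Z, mul(SZ, add(add(SSZ, SZ), Z))))))
  [12] S(S(S(mul(SZ, add(add(SSZ, SZ), Z)))))
  [13] S(S(S(add(add(add(SSZ, SZ), Z), mul(Z, add(add(SSZ, SZ), Z))))))
  [14] S(S(S(add(add(S(add(SZ, SZ)), Z), mul(Z, add(add(SSZ, SZ), Z))))))
  [15] S(S(S(add(S(add(add(SZ, SZ), Z)), mul(Z, add(add(SSZ, SZ), Z))))))
  [16] S(S(S(S(add(add(add(SZ, SZ), Z), mul(Z, add(add(SSZ, SZ), Z)))))))
  [17] S(S(S(S(add(add(S(add(Z, SZ)), Z), mul(Z, add(add(SSZ, SZ), Z)))))))
  [18] S(S(S(S(add(S(add(add(Z, SZ), Z)), mul(Z, add(add(SSZ, SZ), Z)))))))
  [19] S(S(S(S(S(add(add(add(Z, SZ), Z), mul(Z, add(add(SSZ, SZ), Z))))))))
  [20] S(S(S(S(S(add(add(SZ, Z), mul(Z, add(add(SSZ, SZ), Z))))))))
  [21] S(S(S(S(S(add(S(add(Z, Z)), mul(Z, add(add(SSZ, SZ), Z))))))))
  [22] S(S(S(S(S(S(add(add(Z, Z), mul(Z, add(add(SSZ, SZ), Z)))))))))
  [23] S(S(S(S(S(S(add(Z, mul(Z, add(add(SSZ, SZ), Z)))))))))
  [24] S(S(S(S(S(S(mul(Z, add(add(SSZ, SZ), Z))))))))
  [25] S^6(Z)

Answer: DIFFERENT — A ⇓ SSZ, B ⇓ S^6(Z)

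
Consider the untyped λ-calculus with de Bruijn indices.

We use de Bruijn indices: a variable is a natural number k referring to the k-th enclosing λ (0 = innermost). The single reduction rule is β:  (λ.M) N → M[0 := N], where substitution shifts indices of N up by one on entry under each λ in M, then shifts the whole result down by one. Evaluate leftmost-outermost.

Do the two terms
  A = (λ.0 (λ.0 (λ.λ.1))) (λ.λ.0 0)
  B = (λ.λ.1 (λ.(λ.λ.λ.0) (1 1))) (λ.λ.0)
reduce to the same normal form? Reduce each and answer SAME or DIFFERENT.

Term A:
  start: (λ.0 (λ.0 (λ.λ.1))) (λ.λ.0 0)
  step 1: (λ.λ.0 0) (λ.0 (λ.λ.1))
  step 2: λ.0 0

Term B:
  start: (λ.λ.1 (λ.(λ.λ.λ.0) (1 1))) (λ.λ.0)
  step 1: λ.(λ.λ.0) (λ.(λ.λ.λ.0) (1 1))
  step 2: λ.λ.0

Answer: DIFFERENT — A ⇓ λ.0 0, B ⇓ λ.λ.0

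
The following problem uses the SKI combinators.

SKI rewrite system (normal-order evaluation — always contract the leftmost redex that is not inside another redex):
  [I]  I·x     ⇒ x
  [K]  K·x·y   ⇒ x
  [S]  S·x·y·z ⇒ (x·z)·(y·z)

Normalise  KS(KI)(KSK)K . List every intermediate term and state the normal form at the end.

Answer: normal form = SSK  (in 2 steps)

Working:
  start: KS(KI)(KSK)K
  step 1: S(KSK)K
  step 2: SSK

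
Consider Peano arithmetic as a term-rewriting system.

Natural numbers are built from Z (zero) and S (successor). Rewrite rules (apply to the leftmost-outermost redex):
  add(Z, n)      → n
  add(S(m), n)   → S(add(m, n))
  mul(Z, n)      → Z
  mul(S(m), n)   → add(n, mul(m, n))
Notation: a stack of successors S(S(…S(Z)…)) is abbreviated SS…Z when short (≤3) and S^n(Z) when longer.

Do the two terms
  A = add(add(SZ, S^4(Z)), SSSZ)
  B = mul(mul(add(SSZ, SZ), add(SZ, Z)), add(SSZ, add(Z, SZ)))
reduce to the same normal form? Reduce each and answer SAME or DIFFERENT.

Answer: DIFFERENT — A ⇓ S^8(Z), B ⇓ S^9(Z)

Working:
Term A:
  start: add(add(SZ, S^4(Z)), SSSZ)
  →1  add(S(add(Z, S^4(Z))), SSSZ)
  →2  S(add(add(Z, S^4(Z)), SSSZ))
  →3  S(add(S^4(Z), SSSZ))
  →4  S(S(add(SSSZ, SSSZ)))
  →5  S(S(S(add(SSZ, SSSZ))))
  →6  S(S(S(S(add(SZ, SSSZ)))))
  →7  S(S(S(S(S(add(Z, SSSZ))))))
  →8  S^8(Z)

Term B:
  start: mul(mul(add(SSZ, SZ), add(SZ, Z)), add(SSZ, add(Z, SZ)))
  →1  mul(mul(S(add(SZ, SZ)), add(SZ, Z)), add(SSZ, add(Z, SZ)))
  →2  mul(add(add(SZ, Z), mul(add(SZ, SZ), add(SZ, Z))), add(SSZ, add(Z, SZ)))
  →3  mul(add(S(add(Z, Z)), mul(add(SZ, SZ), add(SZ, Z))), add(SSZ, add(Z, SZ)))
  →4  mul(S(add(add(Z, Z), mul(add(SZ, SZ), add(SZ, Z)))), add(SSZ, add(Z, SZ)))
  →5  add(add(SSZ, add(Z, SZ)), mul(add(add(Z, Z), mul(add(SZ, SZ), add(SZ, Z))), add(SSZ, add(Z, SZ))))
  →6  add(S(add(SZ, add(Z, SZ))), mul(add(add(Z, Z), mul(add(SZ, SZ), add(SZ, Z))), add(SSZ, add(Z, SZ))))
  →7  S(add(add(SZ, add(Z, SZ)), mul(add(add(Z, Z), mul(add(SZ, SZ), add(SZ, Z))), add(SSZ, add(Z, SZ)))))
  →8  S(add(S(add(Z, add(Z, SZ))), mul(add(add(Z, Z), mul(add(SZ, SZ), add(SZ, Z))), add(SSZ, add(Z, SZ)))))
  →9  S(S(add(add(Z, add(Z, SZ)), mul(add(add(Z, Z), mul(add(SZ, SZ), add(SZ, Z))), add(SSZ, add(Z, SZ))))))
  →10  S(S(add(add(Z, SZ), mul(add(add(Z, Z), mul(add(SZ, SZ), add(SZ, Z))), add(SSZ, add(Z, SZ))))))
  →11  S(S(add(SZ, mul(add(add(Z, Z), mul(add(SZ, SZ), add(SZ, Z))), add(SSZ, add(Z, SZ))))))
  →12  S(S(S(add(Z, mul(add(add(Z, Z), mul(add(SZ, SZ), add(SZ, Z))), add(SSZ, add(Z, SZ)))))))
  →13  S(S(S(mul(add(add(Z, Z), mul(add(SZ, SZ), add(SZ, Z))), add(SSZ, add(Z, SZ))))))
  →14  S(S(S(mul(add(Z, mul(add(SZ, SZ), add(SZ, Z))), add(SSZ, add(Z, SZ))))))
  →15  S(S(S(mul(mul(add(SZ, SZ), add(SZ, Z)), add(SSZ, add(Z, SZ))))))
  →16  S(S(S(mul(mul(S(add(Z, SZ)), add(SZ, Z)), add(SSZ, add(Z, SZ))))))
  →17  S(S(S(mul(add(add(SZ, Z), mul(add(Z, SZ), add(SZ, Z))), add(SSZ, add(Z, SZ))))))
  →18  S(S(S(mul(add(S(add(Z, Z)), mul(add(Z, SZ), add(SZ, Z))), add(SSZ, add(Z, SZ))))))
  →19  S(S(S(mul(S(add(add(Z, Z), mul(add(Z, SZ), add(SZ, Z)))), add(SSZ, add(Z, SZ))))))
  →20  S(S(S(add(add(SSZ, add(Z, SZ)), mul(add(add(Z, Z), mul(add(Z, SZ), add(SZ, Z))), add(SSZ, add(Z, SZ)))))))
  →21  S(S(S(add(S(add(SZ, add(Z, SZ))), mul(add(add(Z, Z), mul(add(Z, SZ), add(SZ, Z))), add(SSZ, add(Z, SZ)))))))
  →22  S(S(S(S(add(add(SZ, add(Z, SZ)), mul(add(add(Z, Z), mul(add(Z, SZ), add(SZ, Z))), add(SSZ, add(Z, SZ))))))))
  →23  S(S(S(S(add(S(add(Z, add(Z, SZ))), mul(add(add(Z, Z), mul(add(Z, SZ), add(SZ, Z))), add(SSZ, add(Z, SZ))))))))
  →24  S(S(S(S(S(add(add(Z, add(Z, SZ)), mul(add(add(Z, Z), mul(add(Z, SZ), add(SZ, Z))), add(SSZ, add(Z, SZ)))))))))
  →25  S(S(S(S(S(add(add(Z, SZ), mul(add(add(Z, Z), mul(add(Z, SZ), add(SZ, Z))), add(SSZ, add(Z, SZ)))))))))
  →26  S(S(S(S(S(add(SZ, mul(add(add(Z, Z), mul(add(Z, SZ), add(SZ, Z))), add(SSZ, add(Z, SZ)))))))))
  →27  S(S(S(S(S(S(add(Z, mul(add(add(Z, Z), mul(add(Z, SZ), add(SZ, Z))), add(SSZ, add(Z, SZ))))))))))
  →28  S(S(S(S(S(S(mul(add(add(Z, Z), mul(add(Z, SZ), add(SZ, Z))), add(SSZ, add(Z, SZ)))))))))
  →29  S(S(S(S(S(S(mul(add(Z, mul(add(Z, SZ), add(SZ, Z))), add(SSZ, add(Z, SZ)))))))))
  →30  S(S(S(S(S(S(mul(mul(add(Z, SZ), add(SZ, Z)), add(SSZ, add(Z, SZ)))))))))
  →31  S(S(S(S(S(S(mul(mul(SZ, add(SZ, Z)), add(SSZ, add(Z, SZ)))))))))
  →32  S(S(S(S(S(S(mul(add(add(SZ, Z), mul(Z, add(SZ, Z))), add(SSZ, add(Z, SZ)))))))))
  →33  S(S(S(S(S(S(mul(add(S(add(Z, Z)), mul(Z, add(SZ, Z))), add(SSZ, add(Z, SZ)))))))))
  →34  S(S(S(S(S(S(mul(S(add(add(Z, Z), mul(Z, add(SZ, Z)))), add(SSZ, add(Z, SZ)))))))))
  →35  S(S(S(S(S(S(add(add(SSZ, add(Z, SZ)), mul(add(add(Z, Z), mul(Z, add(SZ, Z))), add(SSZ, add(Z, SZ))))))))))
  →36  S(S(S(S(S(S(add(S(add(SZ, add(Z, SZ))), mul(add(add(Z, Z), mul(Z, add(SZ, Z))), add(SSZ, add(Z, SZ))))))))))
  →37  S(S(S(S(S(S(S(add(add(SZ, add(Z, SZ)), mul(add(add(Z, Z), mul(Z, add(SZ, Z))), add(SSZ, add(Z, SZ)))))))))))
  →38  S(S(S(S(S(S(S(add(S(add(Z, add(Z, SZ))), mul(add(add(Z, Z), mul(Z, add(SZ, Z))), add(SSZ, add(Z, SZ)))))))))))
  →39  S(S(S(S(S(S(S(S(add(add(Z, add(Z, SZ)), mul(add(add(Z, Z), mul(Z, add(SZ, Z))), add(SSZ, add(Z, SZ))))))))))))
  →40  S(S(S(S(S(S(S(S(add(add(Z, SZ), mul(add(add(Z, Z), mul(Z, add(SZ, Z))), add(SSZ, add(Z, SZ))))))))))))
  →41  S(S(S(S(S(S(S(S(add(SZ, mul(add(add(Z, Z), mul(Z, add(SZ, Z))), add(SSZ, add(Z, SZ))))))))))))
  →42  S(S(S(S(S(S(S(S(S(add(Z, mul(add(add(Z, Z), mul(Z, add(SZ, Z))), add(SSZ, add(Z, SZ)))))))))))))
  →43  S(S(S(S(S(S(S(S(S(mul(add(add(Z, Z), mul(Z, add(SZ, Z))), add(SSZ, add(Z, SZ))))))))))))
  →44  S(S(S(S(S(S(S(S(S(mul(add(Z, mul(Z, add(SZ, Z))), add(SSZ, add(Z, SZ))))))))))))
  →45  S(S(S(S(S(S(S(S(S(mul(mul(Z, add(SZ, Z)), add(SSZ, add(Z, SZ))))))))))))
  →46  S(S(S(S(S(S(S(S(S(mul(Z, add(SSZ, add(Z, SZ))))))))))))
  →47  S^9(Z)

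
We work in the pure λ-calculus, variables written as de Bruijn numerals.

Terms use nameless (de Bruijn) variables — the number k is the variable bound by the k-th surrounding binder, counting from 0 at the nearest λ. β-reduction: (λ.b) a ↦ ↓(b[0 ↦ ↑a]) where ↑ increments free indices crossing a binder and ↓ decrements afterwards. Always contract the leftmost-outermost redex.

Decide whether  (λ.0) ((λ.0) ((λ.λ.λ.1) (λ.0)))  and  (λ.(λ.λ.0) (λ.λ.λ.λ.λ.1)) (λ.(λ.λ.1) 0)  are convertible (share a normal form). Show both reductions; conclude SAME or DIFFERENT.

Term A:
  start: (λ.0) ((λ.0) ((λ.λ.λ.1) (λ.0)))
  [1] (λ.0) ((λ.λ.λ.1) (λ.0))
  [2] (λ.λ.λ.1) (λ.0)
  [3] λ.λ.1

Term B:
  start: (λ.(λ.λ.0) (λ.λ.λ.λ.λ.1)) (λ.(λ.λ.1) 0)
  [1] (λ.λ.0) (λ.λ.λ.λ.λ.1)
  [2] λ.0

Answer: DIFFERENT — A ⇓ λ.λ.1, B ⇓ λ.0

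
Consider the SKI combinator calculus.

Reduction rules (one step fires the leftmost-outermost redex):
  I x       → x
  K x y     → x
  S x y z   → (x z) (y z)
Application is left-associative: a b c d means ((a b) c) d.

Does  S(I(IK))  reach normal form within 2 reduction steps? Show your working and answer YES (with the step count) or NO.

  start: S(I(IK))
  [1] S(IK)
  [2] SK

Answer: YES — reaches normal form SK in 2 ≤ 2 steps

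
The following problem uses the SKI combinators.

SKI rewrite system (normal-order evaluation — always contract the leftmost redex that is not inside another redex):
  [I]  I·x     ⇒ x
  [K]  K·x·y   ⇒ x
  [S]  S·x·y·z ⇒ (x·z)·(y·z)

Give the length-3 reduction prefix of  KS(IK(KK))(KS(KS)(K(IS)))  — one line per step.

  start: KS(IK(KK))(KS(KS)(K(IS)))
  →1  S(KS(KS)(K(IS)))
  →2  S(S(K(IS)))
  →3  S(S(KS))

Answer: after 3 steps: S(S(KS))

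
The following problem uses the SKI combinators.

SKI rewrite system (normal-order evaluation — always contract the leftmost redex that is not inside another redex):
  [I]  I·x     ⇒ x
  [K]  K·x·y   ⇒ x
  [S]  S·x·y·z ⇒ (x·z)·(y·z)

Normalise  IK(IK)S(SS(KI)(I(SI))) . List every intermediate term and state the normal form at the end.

  start: IK(IK)S(SS(KI)(I(SI)))
  step 1: K(IK)S(SS(KI)(I(SI)))
  step 2: IK(SS(KI)(I(SI)))
  step 3: K(SS(KI)(I(SI)))
  step 4: K(S(I(SI))(KI(I(SI))))
  step 5: K(S(SI)(KI(I(SI))))
  step 6: K(S(SI)I)

Answer: normal form = K(S(SI)I)  (in 6 steps)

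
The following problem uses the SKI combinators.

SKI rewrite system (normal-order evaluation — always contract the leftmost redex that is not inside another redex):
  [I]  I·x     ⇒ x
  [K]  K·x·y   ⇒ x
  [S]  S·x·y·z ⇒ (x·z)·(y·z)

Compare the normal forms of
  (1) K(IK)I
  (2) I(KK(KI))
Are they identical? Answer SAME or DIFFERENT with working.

Answer: SAME — A ⇓ K, B ⇓ K

Reduction:
Term A:
  start: K(IK)I
  →1  IK
  →2  K

Term B:
  start: I(KK(KI))
  →1  KK(KI)
  →2  K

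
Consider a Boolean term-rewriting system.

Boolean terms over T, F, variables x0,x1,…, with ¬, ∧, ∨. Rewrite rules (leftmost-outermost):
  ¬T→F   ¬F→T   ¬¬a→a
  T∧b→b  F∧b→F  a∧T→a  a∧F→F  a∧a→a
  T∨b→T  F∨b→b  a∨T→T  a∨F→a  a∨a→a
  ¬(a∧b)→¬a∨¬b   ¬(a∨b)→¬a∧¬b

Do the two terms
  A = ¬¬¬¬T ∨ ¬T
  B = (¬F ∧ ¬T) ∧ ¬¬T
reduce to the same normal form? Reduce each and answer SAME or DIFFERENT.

Term A:
  start: ¬¬¬¬T ∨ ¬T
  [1] ¬¬T ∨ ¬T
  [2] T ∨ ¬T
  [3] T

Term B:
  start: (¬F ∧ ¬T) ∧ ¬¬T
  [1] (T ∧ ¬T) ∧ ¬¬T
  [2] ¬T ∧ ¬¬T
  [3] F ∧ ¬¬T
  [4] F

Answer: DIFFERENT — A ⇓ T, B ⇓ F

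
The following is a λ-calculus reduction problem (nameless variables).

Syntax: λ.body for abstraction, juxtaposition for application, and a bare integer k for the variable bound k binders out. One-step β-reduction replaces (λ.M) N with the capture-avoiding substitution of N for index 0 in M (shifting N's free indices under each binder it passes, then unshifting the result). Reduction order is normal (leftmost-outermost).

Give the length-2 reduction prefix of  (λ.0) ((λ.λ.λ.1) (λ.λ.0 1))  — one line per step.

  start: (λ.0) ((λ.λ.λ.1) (λ.λ.0 1))
  [1] (λ.λ.λ.1) (λ.λ.0 1)
  [2] λ.λ.1

Answer: after 2 steps: λ.λ.1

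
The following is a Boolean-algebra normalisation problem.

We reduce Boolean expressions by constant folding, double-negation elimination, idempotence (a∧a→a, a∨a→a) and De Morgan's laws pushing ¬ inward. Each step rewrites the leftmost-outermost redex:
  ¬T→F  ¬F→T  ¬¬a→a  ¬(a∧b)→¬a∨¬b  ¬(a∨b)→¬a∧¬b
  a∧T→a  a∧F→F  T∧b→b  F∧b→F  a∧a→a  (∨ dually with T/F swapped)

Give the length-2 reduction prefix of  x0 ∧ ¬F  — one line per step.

Answer: after 2 steps: x0

Working:
  start: x0 ∧ ¬F
  →1  x0 ∧ T
  →2  x0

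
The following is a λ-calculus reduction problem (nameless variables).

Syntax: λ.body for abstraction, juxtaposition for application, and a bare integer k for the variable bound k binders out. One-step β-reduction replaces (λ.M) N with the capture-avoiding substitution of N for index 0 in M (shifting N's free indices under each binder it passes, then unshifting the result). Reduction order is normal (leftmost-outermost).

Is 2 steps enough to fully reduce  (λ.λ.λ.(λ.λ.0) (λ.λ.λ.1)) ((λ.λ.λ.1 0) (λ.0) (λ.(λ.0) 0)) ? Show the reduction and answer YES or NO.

Answer: YES — reaches normal form λ.λ.λ.0 in 2 ≤ 2 steps

Derivation:
  start: (λ.λ.λ.(λ.λ.0) (λ.λ.λ.1)) ((λ.λ.λ.1 0) (λ.0) (λ.(λ.0) 0))
  [1] λ.λ.(λ.λ.0) (λ.λ.λ.1)
  [2] λ.λ.λ.0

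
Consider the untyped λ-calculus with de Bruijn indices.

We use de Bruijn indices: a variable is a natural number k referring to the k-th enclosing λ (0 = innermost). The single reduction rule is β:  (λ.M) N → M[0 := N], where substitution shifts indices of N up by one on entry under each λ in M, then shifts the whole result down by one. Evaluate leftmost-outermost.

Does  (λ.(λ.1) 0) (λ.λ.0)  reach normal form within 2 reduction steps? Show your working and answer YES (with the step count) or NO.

  start: (λ.(λ.1) 0) (λ.λ.0)
  →1  (λ.λ.λ.0) (λ.λ.0)
  →2  λ.λ.0

Answer: YES — reaches normal form λ.λ.0 in 2 ≤ 2 steps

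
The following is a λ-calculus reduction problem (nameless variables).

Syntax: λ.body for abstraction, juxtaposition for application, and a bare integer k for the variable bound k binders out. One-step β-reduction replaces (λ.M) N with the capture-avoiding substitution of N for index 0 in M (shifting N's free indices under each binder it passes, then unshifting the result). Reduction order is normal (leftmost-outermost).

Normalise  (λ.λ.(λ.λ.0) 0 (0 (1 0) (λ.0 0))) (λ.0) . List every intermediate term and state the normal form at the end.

Answer: normal form = λ.0 0 (λ.0 0)  (in 4 steps)

Working:
  start: (λ.λ.(λ.λ.0) 0 (0 (1 0) (λ.0 0))) (λ.0)
  [1] λ.(λ.λ.0) 0 (0 ((λ.0) 0) (λ.0 0))
  [2] λ.(λ.0) (0 ((λ.0) 0) (λ.0 0))
  [3] λ.0 ((λ.0) 0) (λ.0 0)
  [4] λ.0 0 (λ.0 0)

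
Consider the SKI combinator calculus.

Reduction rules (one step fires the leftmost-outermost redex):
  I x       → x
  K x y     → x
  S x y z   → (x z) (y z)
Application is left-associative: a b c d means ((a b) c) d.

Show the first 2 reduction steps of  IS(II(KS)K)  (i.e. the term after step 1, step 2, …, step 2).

Answer: after 2 steps: S(I(KS)K)

Working:
  start: IS(II(KS)K)
  step 1: S(II(KS)K)
  step 2: S(I(KS)K)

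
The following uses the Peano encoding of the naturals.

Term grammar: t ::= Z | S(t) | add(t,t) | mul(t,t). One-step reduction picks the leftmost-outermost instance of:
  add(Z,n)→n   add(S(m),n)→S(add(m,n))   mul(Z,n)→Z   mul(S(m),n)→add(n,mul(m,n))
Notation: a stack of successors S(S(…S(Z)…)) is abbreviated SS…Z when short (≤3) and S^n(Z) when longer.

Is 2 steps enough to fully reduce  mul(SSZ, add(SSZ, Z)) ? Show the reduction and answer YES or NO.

  start: mul(SSZ, add(SSZ, Z))
  [1] add(add(SSZ, Z), mul(SZ, add(SSZ, Z)))
  [2] add(S(add(SZ, Z)), mul(SZ, add(SSZ, Z)))

Answer: NO — after 2 steps the term is add(S(add(SZ, Z)), mul(SZ, add(SSZ, Z))), not yet normal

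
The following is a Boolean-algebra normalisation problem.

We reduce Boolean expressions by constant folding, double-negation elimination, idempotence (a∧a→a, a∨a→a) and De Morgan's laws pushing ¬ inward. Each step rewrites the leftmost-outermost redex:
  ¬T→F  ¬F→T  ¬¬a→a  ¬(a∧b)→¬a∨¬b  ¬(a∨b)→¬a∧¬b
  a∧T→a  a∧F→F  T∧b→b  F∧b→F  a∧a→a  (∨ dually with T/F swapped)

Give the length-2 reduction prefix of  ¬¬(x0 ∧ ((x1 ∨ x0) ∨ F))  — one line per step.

  start: ¬¬(x0 ∧ ((x1 ∨ x0) ∨ F))
  [1] x0 ∧ ((x1 ∨ x0) ∨ F)
  [2] x0 ∧ (x1 ∨ x0)

Answer: after 2 steps: x0 ∧ (x1 ∨ x0)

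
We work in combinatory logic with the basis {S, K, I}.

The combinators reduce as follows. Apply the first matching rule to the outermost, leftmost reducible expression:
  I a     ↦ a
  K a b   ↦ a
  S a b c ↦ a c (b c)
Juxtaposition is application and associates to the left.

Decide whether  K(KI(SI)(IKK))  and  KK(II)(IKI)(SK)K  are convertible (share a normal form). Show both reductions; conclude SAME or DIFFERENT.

Term A:
  start: K(KI(SI)(IKK))
  →1  K(I(IKK))
  →2  K(IKK)
  →3  K(KK)

Term B:
  start: KK(II)(IKI)(SK)K
  →1  K(IKI)(SK)K
  →2  IKIK
  →3  KIK
  →4  I

Answer: DIFFERENT — A ⇓ K(KK), B ⇓ I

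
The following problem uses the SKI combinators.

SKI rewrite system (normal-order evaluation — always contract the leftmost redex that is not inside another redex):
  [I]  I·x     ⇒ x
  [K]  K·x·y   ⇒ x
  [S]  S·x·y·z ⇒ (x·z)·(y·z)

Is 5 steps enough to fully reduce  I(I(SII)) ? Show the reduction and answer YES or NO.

  start: I(I(SII))
  →1  I(SII)
  →2  SII

Answer: YES — reaches normal form SII in 2 ≤ 5 steps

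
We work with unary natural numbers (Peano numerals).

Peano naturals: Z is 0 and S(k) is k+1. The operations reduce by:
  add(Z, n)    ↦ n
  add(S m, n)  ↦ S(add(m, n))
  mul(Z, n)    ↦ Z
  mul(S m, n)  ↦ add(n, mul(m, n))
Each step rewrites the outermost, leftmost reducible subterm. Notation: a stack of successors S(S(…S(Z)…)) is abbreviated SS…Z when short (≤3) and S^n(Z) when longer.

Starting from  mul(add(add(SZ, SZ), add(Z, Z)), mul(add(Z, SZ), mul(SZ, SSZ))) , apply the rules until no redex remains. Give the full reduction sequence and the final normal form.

  start: mul(add(add(SZ, SZ), add(Z, Z)), mul(add(Z, SZ), mul(SZ, SSZ)))
  [1] mul(add(S(add(Z, SZ)), add(Z, Z)), mul(add(Z, SZ), mul(SZ, SSZ)))
  [2] mul(S(add(add(Z, SZ), add(Z, Z))), mul(add(Z, SZ), mul(SZ, SSZ)))
  [3] add(mul(add(Z, SZ), mul(SZ, SSZ)), mul(add(add(Z, SZ), add(Z, Z)), mul(add(Z, SZ), mul(SZ, SSZ))))
  [4] add(mul(SZ, mul(SZ, SSZ)), mul(add(add(Z, SZ), add(Z, Z)), mul(add(Z, SZ), mul(SZ, SSZ))))
  [5] add(add(mul(SZ, SSZ), mul(Z, mul(SZ, SSZ))), mul(add(add(Z, SZ), add(Z, Z)), mul(add(Z, SZ), mul(SZ, SSZ))))
  [6] add(add(add(SSZ, mul(Z, SSZ)), mul(Z, mul(SZ, SSZ))), mul(add(add(Z, SZ), add(Z, Z)), mul(add(Z, SZ), mul(SZ, SSZ))))
  [7] add(add(S(add(SZ, mul(Z, SSZ))), mul(Z, mul(SZ, SSZ))), mul(add(add(Z, SZ), add(Z, Z)), mul(add(Z, SZ), mul(SZ, SSZ))))
  [8] add(S(add(add(SZ, mul(Z, SSZ)), mul(Z, mul(SZ, SSZ)))), mul(add(add(Z, SZ), add(Z, Z)), mul(add(Z, SZ), mul(SZ, SSZ))))
  [9] S(add(add(add(SZ, mul(Z, SSZ)), mul(Z, mul(SZ, SSZ))), mul(add(add(Z, SZ), add(Z, Z)), mul(add(Z, SZ), mul(SZ, SSZ)))))
  [10] S(add(add(S(add(Z, mul(Z, SSZ))), mul(Z, mul(SZ, SSZ))), mul(add(add(Z, SZ), add(Z, Z)), mul(add(Z, SZ), mul(SZ, SSZ)))))
  [11] S(add(S(add(add(Z, mul(Z, SSZ)), mul(Z, mul(SZ, SSZ)))), mul(add(add(Z, SZ), add(Z, Z)), mul(add(Z, SZ), mul(SZ, SSZ)))))
  [12] S(S(add(add(add(Z, mul(Z, SSZ)), mul(Z, mul(SZ, SSZ))), mul(add(add(Z, SZ), add(Z, Z)), mul(add(Z, SZ), mul(SZ, SSZ))))))
  [13] S(S(add(add(mul(Z, SSZ), mul(Z, mul(SZ, SSZ))), mul(add(add(Z, SZ), add(Z, Z)), mul(add(Z, SZ), mul(SZ, SSZ))))))
  [14] S(S(add(add(Z, mul(Z, mul(SZ, SSZ))), mul(add(add(Z, SZ), add(Z, Z)), mul(add(Z, SZ), mul(SZ, SSZ))))))
  [15] S(S(add(mul(Z, mul(SZ, SSZ)), mul(add(add(Z, SZ), add(Z, Z)), mul(add(Z, SZ), mul(SZ, SSZ))))))
  [16] S(S(add(Z, mul(add(add(Z, SZ), add(Z, Z)), mul(add(Z, SZ), mul(SZ, SSZ))))))
  [17] S(S(mul(add(add(Z, SZ), add(Z, Z)), mul(add(Z, SZ), mul(SZ, SSZ)))))
  [18] S(S(mul(add(SZ, add(Z, Z)), mul(add(Z, SZ), mul(SZ, SSZ)))))
  [19] S(S(mul(S(add(Z, add(Z, Z))), mul(add(Z, SZ), mul(SZ, SSZ)))))
  [20] S(S(add(mul(add(Z, SZ), mul(SZ, SSZ)), mul(add(Z, add(Z, Z)), mul(add(Z, SZ), mul(SZ, SSZ))))))
  [21] S(S(add(mul(SZ, mul(SZ, SSZ)), mul(add(Z, add(Z, Z)), mul(add(Z, SZ), mul(SZ, SSZ))))))
  [22] S(S(add(add(mul(SZ, SSZ), mul(Z, mul(SZ, SSZ))), mul(add(Z, add(Z, Z)), mul(add(Z, SZ), mul(SZ, SSZ))))))
  [23] S(S(add(add(add(SSZ, mul(Z, SSZ)), mul(Z, mul(SZ, SSZ))), mul(add(Z, add(Z, Z)), mul(add(Z, SZ), mul(SZ, SSZ))))))
  [24] S(S(add(add(S(add(SZ, mul(Z, SSZ))), mul(Z, mul(SZ, SSZ))), mul(add(Z, add(Z, Z)), mul(add(Z, SZ), mul(SZ, SSZ))))))
  [25] S(S(add(S(add(add(SZ, mul(Z, SSZ)), mul(Z, mul(SZ, SSZ)))), mul(add(Z, add(Z, Z)), mul(add(Z, SZ), mul(SZ, SSZ))))))
  [26] S(S(S(add(add(add(SZ, mul(Z, SSZ)), mul(Z, mul(SZ, SSZ))), mul(add(Z, add(Z, Z)), mul(add(Z, SZ), mul(SZ, SSZ)))))))
  [27] S(S(S(add(add(S(add(Z, mul(Z, SSZ))), mul(Z, mul(SZ, SSZ))), mul(add(Z, add(Z, Z)), mul(add(Z, SZ), mul(SZ, SSZ)))))))
  [28] S(S(S(add(S(add(add(Z, mul(Z, SSZ)), mul(Z, mul(SZ, SSZ)))), mul(add(Z, add(Z, Z)), mul(add(Z, SZ), mul(SZ, SSZ)))))))
  [29] S(S(S(S(add(add(add(Z, mul(Z, SSZ)), mul(Z, mul(SZ, SSZ))), mul(add(Z, add(Z, Z)), mul(add(Z, SZ), mul(SZ, SSZ))))))))
  [30] S(S(S(S(add(add(mul(Z, SSZ), mul(Z, mul(SZ, SSZ))), mul(add(Z, add(Z, Z)), mul(add(Z, SZ), mul(SZ, SSZ))))))))
  [31] S(S(S(S(add(add(Z, mul(Z, mul(SZ, SSZ))), mul(add(Z, add(Z, Z)), mul(add(Z, SZ), mul(SZ, SSZ))))))))
  [32] S(S(S(S(add(mul(Z, mul(SZ, SSZ)), mul(add(Z, add(Z, Z)), mul(add(Z, SZ), mul(SZ, SSZ))))))))
  [33] S(S(S(S(add(Z, mul(add(Z, add(Z, Z)), mul(add(Z, SZ), mul(SZ, SSZ))))))))
  [34] S(S(S(S(mul(add(Z, add(Z, Z)), mul(add(Z, SZ), mul(SZ, SSZ)))))))
  [35] S(S(S(S(mul(add(Z, Z), mul(add(Z, SZ), mul(SZ, SSZ)))))))
  [36] S(S(S(S(mul(Z, mul(add(Z, SZ), mul(SZ, SSZ)))))))
  [37] S^4(Z)

Answer: normal form = S^4(Z)  (in 37 steps)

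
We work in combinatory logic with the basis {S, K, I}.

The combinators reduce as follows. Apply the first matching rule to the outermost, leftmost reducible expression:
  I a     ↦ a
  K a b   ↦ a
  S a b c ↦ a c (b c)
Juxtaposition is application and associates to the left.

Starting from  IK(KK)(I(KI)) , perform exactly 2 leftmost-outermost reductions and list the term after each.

Answer: after 2 steps: KK

Reduction:
  start: IK(KK)(I(KI))
  step 1: K(KK)(I(KI))
  step 2: KK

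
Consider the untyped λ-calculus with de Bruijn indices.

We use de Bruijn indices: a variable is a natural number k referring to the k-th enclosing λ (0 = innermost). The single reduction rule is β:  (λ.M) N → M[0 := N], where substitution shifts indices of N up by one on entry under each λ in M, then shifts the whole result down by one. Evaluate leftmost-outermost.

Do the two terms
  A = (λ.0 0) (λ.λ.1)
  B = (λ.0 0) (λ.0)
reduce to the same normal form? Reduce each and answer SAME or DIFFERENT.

Term A:
  start: (λ.0 0) (λ.λ.1)
  step 1: (λ.λ.1) (λ.λ.1)
  step 2: λ.λ.λ.1

Term B:
  start: (λ.0 0) (λ.0)
  step 1: (λ.0) (λ.0)
  step 2: λ.0

Answer: DIFFERENT — A ⇓ λ.λ.λ.1, B ⇓ λ.0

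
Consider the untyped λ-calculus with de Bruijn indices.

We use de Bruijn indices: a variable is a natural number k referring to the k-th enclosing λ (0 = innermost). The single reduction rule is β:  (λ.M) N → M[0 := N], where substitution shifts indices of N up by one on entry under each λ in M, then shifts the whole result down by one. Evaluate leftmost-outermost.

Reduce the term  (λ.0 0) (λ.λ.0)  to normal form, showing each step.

Answer: normal form = λ.0  (in 2 steps)

Working:
  start: (λ.0 0) (λ.λ.0)
  [1] (λ.λ.0) (λ.λ.0)
  [2] λ.0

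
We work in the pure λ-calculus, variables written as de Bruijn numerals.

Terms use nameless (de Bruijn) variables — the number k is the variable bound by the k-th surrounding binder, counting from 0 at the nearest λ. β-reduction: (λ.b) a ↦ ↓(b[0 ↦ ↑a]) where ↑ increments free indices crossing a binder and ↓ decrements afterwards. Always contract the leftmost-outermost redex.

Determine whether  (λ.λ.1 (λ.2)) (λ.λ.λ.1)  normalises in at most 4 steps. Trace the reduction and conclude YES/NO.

  start: (λ.λ.1 (λ.2)) (λ.λ.λ.1)
  [1] λ.(λ.λ.λ.1) (λ.λ.λ.λ.1)
  [2] λ.λ.λ.1

Answer: YES — reaches normal form λ.λ.λ.1 in 2 ≤ 4 steps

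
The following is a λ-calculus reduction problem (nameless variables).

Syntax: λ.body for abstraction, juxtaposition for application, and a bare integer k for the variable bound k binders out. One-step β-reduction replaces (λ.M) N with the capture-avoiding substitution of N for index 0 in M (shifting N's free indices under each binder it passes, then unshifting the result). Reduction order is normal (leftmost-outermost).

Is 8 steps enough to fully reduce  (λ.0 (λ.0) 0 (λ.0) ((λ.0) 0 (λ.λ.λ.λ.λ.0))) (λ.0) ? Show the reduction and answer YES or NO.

  start: (λ.0 (λ.0) 0 (λ.0) ((λ.0) 0 (λ.λ.λ.λ.λ.0))) (λ.0)
  step 1: (λ.0) (λ.0) (λ.0) (λ.0) ((λ.0) (λ.0) (λ.λ.λ.λ.λ.0))
  step 2: (λ.0) (λ.0) (λ.0) ((λ.0) (λ.0) (λ.λ.λ.λ.λ.0))
  step 3: (λ.0) (λ.0) ((λ.0) (λ.0) (λ.λ.λ.λ.λ.0))
  step 4: (λ.0) ((λ.0) (λ.0) (λ.λ.λ.λ.λ.0))
  step 5: (λ.0) (λ.0) (λ.λ.λ.λ.λ.0)
  step 6: (λ.0) (λ.λ.λ.λ.λ.0)
  step 7: λ.λ.λ.λ.λ.0

Answer: YES — reaches normal form λ.λ.λ.λ.λ.0 in 7 ≤ 8 steps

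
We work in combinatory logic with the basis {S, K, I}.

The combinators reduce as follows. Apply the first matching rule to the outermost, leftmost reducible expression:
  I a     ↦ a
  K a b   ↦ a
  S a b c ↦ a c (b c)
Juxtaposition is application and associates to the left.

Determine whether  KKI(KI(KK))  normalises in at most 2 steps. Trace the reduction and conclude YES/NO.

Answer: YES — reaches normal form KI in 2 ≤ 2 steps

Reduction:
  start: KKI(KI(KK))
  →1  K(KI(KK))
  →2  KI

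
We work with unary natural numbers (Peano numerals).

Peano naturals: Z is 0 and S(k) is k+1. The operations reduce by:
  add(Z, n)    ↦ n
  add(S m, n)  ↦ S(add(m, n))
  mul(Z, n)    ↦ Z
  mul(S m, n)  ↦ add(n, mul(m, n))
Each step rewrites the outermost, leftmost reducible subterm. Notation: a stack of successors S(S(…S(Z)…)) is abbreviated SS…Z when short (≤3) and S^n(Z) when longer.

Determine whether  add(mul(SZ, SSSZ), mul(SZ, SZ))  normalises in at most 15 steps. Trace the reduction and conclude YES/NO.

  start: add(mul(SZ, SSSZ), mul(SZ, SZ))
  [1] add(add(SSSZ, mul(Z, SSSZ)), mul(SZ, SZ))
  [2] add(S(add(SSZ, mul(Z, SSSZ))), mul(SZ, SZ))
  [3] S(add(add(SSZ, mul(Z, SSSZ)), mul(SZ, SZ)))
  [4] S(add(S(add(SZ, mul(Z, SSSZ))), mul(SZ, SZ)))
  [5] S(S(add(add(SZ, mul(Z, SSSZ)), mul(SZ, SZ))))
  [6] S(S(add(S(add(Z, mul(Z, SSSZ))), mul(SZ, SZ))))
  [7] S(S(S(add(add(Z, mul(Z, SSSZ)), mul(SZ, SZ)))))
  [8] S(S(S(add(mul(Z, SSSZ), mul(SZ, SZ)))))
  [9] S(S(S(add(Z, mul(SZ, SZ)))))
  [10] S(S(S(mul(SZ, SZ))))
  [11] S(S(S(add(SZ, mul(Z, SZ)))))
  [12] S(S(S(S(add(Z, mul(Z, SZ))))))
  [13] S(S(S(S(mul(Z, SZ)))))
  [14] S^4(Z)

Answer: YES — reaches normal form S^4(Z) in 14 ≤ 15 steps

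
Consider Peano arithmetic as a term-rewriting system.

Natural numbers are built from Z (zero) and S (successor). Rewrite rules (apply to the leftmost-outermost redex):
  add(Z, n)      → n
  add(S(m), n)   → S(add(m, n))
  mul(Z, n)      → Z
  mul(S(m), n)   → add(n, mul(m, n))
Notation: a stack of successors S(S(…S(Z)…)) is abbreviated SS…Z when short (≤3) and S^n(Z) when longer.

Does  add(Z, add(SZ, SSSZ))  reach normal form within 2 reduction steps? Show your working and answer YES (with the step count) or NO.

Answer: NO — after 2 steps the term is S(add(Z, SSSZ)), not yet normal

Working:
  start: add(Z, add(SZ, SSSZ))
  →1  add(SZ, SSSZ)
  →2  S(add(Z, SSSZ))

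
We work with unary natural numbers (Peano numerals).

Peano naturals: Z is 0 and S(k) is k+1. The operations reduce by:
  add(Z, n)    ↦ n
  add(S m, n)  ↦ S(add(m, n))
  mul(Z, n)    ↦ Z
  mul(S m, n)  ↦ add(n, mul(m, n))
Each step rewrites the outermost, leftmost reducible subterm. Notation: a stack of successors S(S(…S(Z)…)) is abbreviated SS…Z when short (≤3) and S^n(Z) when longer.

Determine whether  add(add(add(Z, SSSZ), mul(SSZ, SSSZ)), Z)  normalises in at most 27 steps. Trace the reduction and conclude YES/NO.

Answer: YES — reaches normal form S^9(Z) in 26 ≤ 27 steps

Derivation:
  start: add(add(add(Z, SSSZ), mul(SSZ, SSSZ)), Z)
  [1] add(add(SSSZ, mul(SSZ, SSSZ)), Z)
  [2] add(S(add(SSZ, mul(SSZ, SSSZ))), Z)
  [3] S(add(add(SSZ, mul(SSZ, SSSZ)), Z))
  [4] S(add(S(add(SZ, mul(SSZ, SSSZ))), Z))
  [5] S(S(add(add(SZ, mul(SSZ, SSSZ)), Z)))
  [6] S(S(add(S(add(Z, mul(SSZ, SSSZ))), Z)))
  [7] S(S(S(add(add(Z, mul(SSZ, SSSZ)), Z))))
  [8] S(S(S(add(mul(SSZ, SSSZ), Z))))
  [9] S(S(S(add(add(SSSZ, mul(SZ, SSSZ)), Z))))
  [10] S(S(S(add(S(add(SSZ, mul(SZ, SSSZ))), Z))))
  [11] S(S(S(S(add(add(SSZ, mul(SZ, SSSZ)), Z)))))
  [12] S(S(S(S(add(S(add(SZ, mul(SZ, SSSZ))), Z)))))
  [13] S(S(S(S(S(add(add(SZ, mul(SZ, SSSZ)), Z))))))
  [14] S(S(S(S(S(add(S(add(Z, mul(SZ, SSSZ))), Z))))))
  [15] S(S(S(S(S(S(add(add(Z, mul(SZ, SSSZ)), Z)))))))
  [16] S(S(S(S(S(S(add(mul(SZ, SSSZ), Z)))))))
  [17] S(S(S(S(S(S(add(add(SSSZ, mul(Z, SSSZ)), Z)))))))
  [18] S(S(S(S(S(S(add(S(add(SSZ, mul(Z, SSSZ))), Z)))))))
  [19] S(S(S(S(S(S(S(add(add(SSZ, mul(Z, SSSZ)), Z))))))))
  [20] S(S(S(S(S(S(S(add(S(add(SZ, mul(Z, SSSZ))), Z))))))))
  [21] S(S(S(S(S(S(S(S(add(add(SZ, mul(Z, SSSZ)), Z)))))))))
  [22] S(S(S(S(S(S(S(S(add(S(add(Z, mul(Z, SSSZ))), Z)))))))))
  [23] S(S(S(S(S(S(S(S(S(add(add(Z, mul(Z, SSSZ)), Z))))))))))
  [24] S(S(S(S(S(S(S(S(S(add(mul(Z, SSSZ), Z))))))))))
  [25] S(S(S(S(S(S(S(S(S(add(Z, Z))))))))))
  [26] S^9(Z)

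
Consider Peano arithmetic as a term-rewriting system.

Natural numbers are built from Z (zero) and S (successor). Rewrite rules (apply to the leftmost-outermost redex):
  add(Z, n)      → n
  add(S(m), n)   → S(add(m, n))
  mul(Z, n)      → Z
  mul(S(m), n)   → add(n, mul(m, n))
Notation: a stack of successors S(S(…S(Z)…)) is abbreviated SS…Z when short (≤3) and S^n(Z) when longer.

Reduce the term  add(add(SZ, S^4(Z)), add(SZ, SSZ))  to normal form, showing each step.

Answer: normal form = S^8(Z)  (in 10 steps)

Working:
  start: add(add(SZ, S^4(Z)), add(SZ, SSZ))
  [1] add(S(add(Z, S^4(Z))), add(SZ, SSZ))
  [2] S(add(add(Z, S^4(Z)), add(SZ, SSZ)))
  [3] S(add(S^4(Z), add(SZ, SSZ)))
  [4] S(S(add(SSSZ, add(SZ, SSZ))))
  [5] S(S(S(add(SSZ, add(SZ, SSZ)))))
  [6] S(S(S(S(add(SZ, add(SZ, SSZ))))))
  [7] S(S(S(S(S(add(Z, add(SZ, SSZ)))))))
  [8] S(S(S(S(S(add(SZ, SSZ))))))
  [9] S(S(S(S(S(S(add(Z, SSZ)))))))
  [10] S^8(Z)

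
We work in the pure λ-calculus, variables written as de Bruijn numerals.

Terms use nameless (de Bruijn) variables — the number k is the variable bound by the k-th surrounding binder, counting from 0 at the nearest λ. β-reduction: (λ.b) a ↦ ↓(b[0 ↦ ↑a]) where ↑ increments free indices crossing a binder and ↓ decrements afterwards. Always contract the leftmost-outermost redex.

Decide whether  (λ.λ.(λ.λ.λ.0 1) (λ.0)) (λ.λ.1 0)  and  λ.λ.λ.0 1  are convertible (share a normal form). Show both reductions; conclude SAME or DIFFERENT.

Term A:
  start: (λ.λ.(λ.λ.λ.0 1) (λ.0)) (λ.λ.1 0)
  [1] λ.(λ.λ.λ.0 1) (λ.0)
  [2] λ.λ.λ.0 1

Term B:
  start: λ.λ.λ.0 1

Answer: SAME — A ⇓ λ.λ.λ.0 1, B ⇓ λ.λ.λ.0 1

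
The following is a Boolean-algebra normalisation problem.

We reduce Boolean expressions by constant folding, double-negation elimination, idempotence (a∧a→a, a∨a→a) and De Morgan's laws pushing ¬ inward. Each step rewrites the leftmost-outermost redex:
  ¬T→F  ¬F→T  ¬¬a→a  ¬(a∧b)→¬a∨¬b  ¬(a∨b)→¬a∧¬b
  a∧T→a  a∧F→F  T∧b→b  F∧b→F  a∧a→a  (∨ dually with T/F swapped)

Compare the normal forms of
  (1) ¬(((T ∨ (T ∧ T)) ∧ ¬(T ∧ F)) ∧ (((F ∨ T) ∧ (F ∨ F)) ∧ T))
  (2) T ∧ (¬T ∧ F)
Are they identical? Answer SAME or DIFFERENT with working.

Answer: DIFFERENT — A ⇓ T, B ⇓ F

Working:
Term A:
  start: ¬(((T ∨ (T ∧ T)) ∧ ¬(T ∧ F)) ∧ (((F ∨ T) ∧ (F ∨ F)) ∧ T))
  step 1: ¬((T ∨ (T ∧ T)) ∧ ¬(T ∧ F)) ∨ ¬(((F ∨ T) ∧ (F ∨ F)) ∧ T)
  step 2: (¬(T ∨ (T ∧ T)) ∨ ¬¬(T ∧ F)) ∨ ¬(((F ∨ T) ∧ (F ∨ F)) ∧ T)
  step 3: ((¬T ∧ ¬(T ∧ T)) ∨ ¬¬(T ∧ F)) ∨ ¬(((F ∨ T) ∧ (F ∨ F)) ∧ T)
  step 4: ((F ∧ ¬(T ∧ T)) ∨ ¬¬(T ∧ F)) ∨ ¬(((F ∨ T) ∧ (F ∨ F)) ∧ T)
  step 5: (F ∨ ¬¬(T ∧ F)) ∨ ¬(((F ∨ T) ∧ (F ∨ F)) ∧ T)
  step 6: ¬¬(T ∧ F) ∨ ¬(((F ∨ T) ∧ (F ∨ F)) ∧ T)
  step 7: (T ∧ F) ∨ ¬(((F ∨ T) ∧ (F ∨ F)) ∧ T)
  step 8: F ∨ ¬(((F ∨ T) ∧ (F ∨ F)) ∧ T)
  step 9: ¬(((F ∨ T) ∧ (F ∨ F)) ∧ T)
  step 10: ¬((F ∨ T) ∧ (F ∨ F)) ∨ ¬T
  step 11: (¬(F ∨ T) ∨ ¬(F ∨ F)) ∨ ¬T
  step 12: ((¬F ∧ ¬T) ∨ ¬(F ∨ F)) ∨ ¬T
  step 13: ((T ∧ ¬T) ∨ ¬(F ∨ F)) ∨ ¬T
  step 14: (¬T ∨ ¬(F ∨ F)) ∨ ¬T
  step 15: (F ∨ ¬(F ∨ F)) ∨ ¬T
  step 16: ¬(F ∨ F) ∨ ¬T
  step 17: (¬F ∧ ¬F) ∨ ¬T
  step 18: ¬F ∨ ¬T
  step 19: T ∨ ¬T
  step 20: T

Term B:
  start: T ∧ (¬T ∧ F)
  step 1: ¬T ∧ F
  step 2: F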